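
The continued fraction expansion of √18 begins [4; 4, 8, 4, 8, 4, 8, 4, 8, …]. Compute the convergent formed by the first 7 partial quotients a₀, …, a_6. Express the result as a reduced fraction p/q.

161564/38081

Use the convergent recurrence hₖ = aₖ·hₖ₋₁ + hₖ₋₂ (and likewise for the denominators kₖ):
a_0 = 4: 4/1
a_1 = 4: 17/4
a_2 = 8: 140/33
a_3 = 4: 577/136
a_4 = 8: 4756/1121
a_5 = 4: 19601/4620
a_6 = 8: 161564/38081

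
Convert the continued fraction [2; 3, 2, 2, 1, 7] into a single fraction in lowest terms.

Collapse the nested fraction from the inside out:
Start with 7.
1 + 1/(7/1) = 1 + 1/7 = 8/7
2 + 1/(8/7) = 2 + 7/8 = 23/8
2 + 1/(23/8) = 2 + 8/23 = 54/23
3 + 1/(54/23) = 3 + 23/54 = 185/54
2 + 1/(185/54) = 2 + 54/185 = 424/185

424/185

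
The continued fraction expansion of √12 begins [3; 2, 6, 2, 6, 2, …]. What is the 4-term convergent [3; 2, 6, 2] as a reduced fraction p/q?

a_0 = 3: 3/1
a_1 = 2: 7/2
a_2 = 6: 45/13
a_3 = 2: 97/28

97/28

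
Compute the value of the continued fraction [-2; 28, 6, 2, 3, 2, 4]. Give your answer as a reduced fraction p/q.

-25277/12867

Use the convergent recurrence hₖ = aₖ·hₖ₋₁ + hₖ₋₂ (and likewise for the denominators kₖ):
a_0 = -2: -2/1
a_1 = 28: -55/28
a_2 = 6: -332/169
a_3 = 2: -719/366
a_4 = 3: -2489/1267
a_5 = 2: -5697/2900
a_6 = 4: -25277/12867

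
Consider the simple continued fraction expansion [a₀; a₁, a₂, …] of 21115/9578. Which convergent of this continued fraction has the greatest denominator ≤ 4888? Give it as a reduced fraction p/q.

3503/1589

List convergents until the denominator exceeds the bound:
a_0 = 2: 2/1  (≤ bound)
a_1 = 4: 9/4  (≤ bound)
a_2 = 1: 11/5  (≤ bound)
a_3 = 8: 97/44  (≤ bound)
a_4 = 36: 3503/1589  (≤ bound)
a_5 = 6: 21115/9578  (> 4888, stop)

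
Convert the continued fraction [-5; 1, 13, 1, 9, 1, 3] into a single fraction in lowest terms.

-2607/641

a_0 = -5: -5/1
a_1 = 1: -4/1
a_2 = 13: -57/14
a_3 = 1: -61/15
a_4 = 9: -606/149
a_5 = 1: -667/164
a_6 = 3: -2607/641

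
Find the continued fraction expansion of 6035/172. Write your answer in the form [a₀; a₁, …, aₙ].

6035 ÷ 172 → quotient 35, remainder 15
172 ÷ 15 → quotient 11, remainder 7
15 ÷ 7 → quotient 2, remainder 1
7 ÷ 1 → quotient 7, remainder 0

[35; 11, 2, 7]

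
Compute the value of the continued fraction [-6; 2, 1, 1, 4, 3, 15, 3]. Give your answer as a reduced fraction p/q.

a_0 = -6: -6/1
a_1 = 2: -11/2
a_2 = 1: -17/3
a_3 = 1: -28/5
a_4 = 4: -129/23
a_5 = 3: -415/74
a_6 = 15: -6354/1133
a_7 = 3: -19477/3473

-19477/3473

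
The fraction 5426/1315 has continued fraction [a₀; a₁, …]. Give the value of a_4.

5426 = 4·1315 + 166, so a_0 = 4
1315 = 7·166 + 153, so a_1 = 7
166 = 1·153 + 13, so a_2 = 1
153 = 11·13 + 10, so a_3 = 11
13 = 1·10 + 3, so a_4 = 1

1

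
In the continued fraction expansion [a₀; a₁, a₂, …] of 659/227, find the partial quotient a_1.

⌊659/227⌋ = 2, remainder 205
⌊227/205⌋ = 1, remainder 22

1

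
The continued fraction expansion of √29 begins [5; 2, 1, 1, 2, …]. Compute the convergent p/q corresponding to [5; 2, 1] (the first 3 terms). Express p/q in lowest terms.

16/3

Start with 1.
2 + 1/(1/1) = 2 + 1/1 = 3/1
5 + 1/(3/1) = 5 + 1/3 = 16/3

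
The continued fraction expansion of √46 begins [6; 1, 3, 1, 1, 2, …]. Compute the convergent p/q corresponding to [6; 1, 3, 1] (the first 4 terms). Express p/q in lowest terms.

34/5

Use the convergent recurrence hₖ = aₖ·hₖ₋₁ + hₖ₋₂ (and likewise for the denominators kₖ):
a_0 = 6: 6/1
a_1 = 1: 7/1
a_2 = 3: 27/4
a_3 = 1: 34/5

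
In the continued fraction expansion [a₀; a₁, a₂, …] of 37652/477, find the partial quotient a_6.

Apply division with remainder until the remainder is 0:
37652 ÷ 477 → quotient 78, remainder 446
477 ÷ 446 → quotient 1, remainder 31
446 ÷ 31 → quotient 14, remainder 12
31 ÷ 12 → quotient 2, remainder 7
12 ÷ 7 → quotient 1, remainder 5
7 ÷ 5 → quotient 1, remainder 2
5 ÷ 2 → quotient 2, remainder 1

2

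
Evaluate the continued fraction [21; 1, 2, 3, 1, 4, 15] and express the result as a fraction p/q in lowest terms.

20457/943

Work from the innermost term outward:
Start with 15.
4 + 1/(15/1) = 4 + 1/15 = 61/15
1 + 1/(61/15) = 1 + 15/61 = 76/61
3 + 1/(76/61) = 3 + 61/76 = 289/76
2 + 1/(289/76) = 2 + 76/289 = 654/289
1 + 1/(654/289) = 1 + 289/654 = 943/654
21 + 1/(943/654) = 21 + 654/943 = 20457/943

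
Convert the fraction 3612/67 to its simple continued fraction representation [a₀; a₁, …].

[53; 1, 10, 6]

⌊3612/67⌋ = 53, remainder 61
⌊67/61⌋ = 1, remainder 6
⌊61/6⌋ = 10, remainder 1
⌊6/1⌋ = 6, remainder 0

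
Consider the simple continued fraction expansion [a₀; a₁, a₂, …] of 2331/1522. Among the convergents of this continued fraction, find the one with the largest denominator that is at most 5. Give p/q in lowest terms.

a_0 = 1: 1/1  (≤ bound)
a_1 = 1: 2/1  (≤ bound)
a_2 = 1: 3/2  (≤ bound)
a_3 = 7: 23/15  (> 5, stop)

3/2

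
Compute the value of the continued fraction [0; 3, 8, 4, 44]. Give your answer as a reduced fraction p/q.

1460/4557

Start with 44.
4 + 1/(44/1) = 4 + 1/44 = 177/44
8 + 1/(177/44) = 8 + 44/177 = 1460/177
3 + 1/(1460/177) = 3 + 177/1460 = 4557/1460
0 + 1/(4557/1460) = 0 + 1460/4557 = 1460/4557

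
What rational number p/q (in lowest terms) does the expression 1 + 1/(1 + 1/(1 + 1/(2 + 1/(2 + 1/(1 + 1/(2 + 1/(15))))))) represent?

1122/707

Start with 15.
2 + 1/(15/1) = 2 + 1/15 = 31/15
1 + 1/(31/15) = 1 + 15/31 = 46/31
2 + 1/(46/31) = 2 + 31/46 = 123/46
2 + 1/(123/46) = 2 + 46/123 = 292/123
1 + 1/(292/123) = 1 + 123/292 = 415/292
1 + 1/(415/292) = 1 + 292/415 = 707/415
1 + 1/(707/415) = 1 + 415/707 = 1122/707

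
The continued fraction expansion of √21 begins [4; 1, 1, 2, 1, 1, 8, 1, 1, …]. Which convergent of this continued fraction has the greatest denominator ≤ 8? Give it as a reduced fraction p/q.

32/7

List convergents until the denominator exceeds the bound:
a_0 = 4: 4/1  (≤ bound)
a_1 = 1: 5/1  (≤ bound)
a_2 = 1: 9/2  (≤ bound)
a_3 = 2: 23/5  (≤ bound)
a_4 = 1: 32/7  (≤ bound)
a_5 = 1: 55/12  (> 8, stop)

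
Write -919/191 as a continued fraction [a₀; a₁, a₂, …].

-919 ÷ 191 → quotient -5, remainder 36
191 ÷ 36 → quotient 5, remainder 11
36 ÷ 11 → quotient 3, remainder 3
11 ÷ 3 → quotient 3, remainder 2
3 ÷ 2 → quotient 1, remainder 1
2 ÷ 1 → quotient 2, remainder 0

[-5; 5, 3, 3, 1, 2]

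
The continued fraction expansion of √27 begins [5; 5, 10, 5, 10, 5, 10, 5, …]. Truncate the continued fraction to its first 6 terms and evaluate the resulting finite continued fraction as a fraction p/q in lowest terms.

70226/13515

a_0 = 5: 5/1
a_1 = 5: 26/5
a_2 = 10: 265/51
a_3 = 5: 1351/260
a_4 = 10: 13775/2651
a_5 = 5: 70226/13515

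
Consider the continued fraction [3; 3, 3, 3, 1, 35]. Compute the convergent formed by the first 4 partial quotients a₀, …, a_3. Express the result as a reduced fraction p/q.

a_0 = 3: 3/1
a_1 = 3: 10/3
a_2 = 3: 33/10
a_3 = 3: 109/33

109/33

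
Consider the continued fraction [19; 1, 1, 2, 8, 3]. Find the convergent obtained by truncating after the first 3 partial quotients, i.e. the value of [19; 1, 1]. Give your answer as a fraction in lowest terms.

Start with 1.
1 + 1/(1/1) = 1 + 1/1 = 2/1
19 + 1/(2/1) = 19 + 1/2 = 39/2

39/2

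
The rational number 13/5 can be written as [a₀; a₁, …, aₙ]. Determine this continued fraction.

⌊13/5⌋ = 2, remainder 3
⌊5/3⌋ = 1, remainder 2
⌊3/2⌋ = 1, remainder 1
⌊2/1⌋ = 2, remainder 0

[2; 1, 1, 2]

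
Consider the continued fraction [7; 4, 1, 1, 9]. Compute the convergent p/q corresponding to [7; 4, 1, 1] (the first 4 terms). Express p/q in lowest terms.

Build up convergents one term at a time:
a_0 = 7: 7/1
a_1 = 4: 29/4
a_2 = 1: 36/5
a_3 = 1: 65/9

65/9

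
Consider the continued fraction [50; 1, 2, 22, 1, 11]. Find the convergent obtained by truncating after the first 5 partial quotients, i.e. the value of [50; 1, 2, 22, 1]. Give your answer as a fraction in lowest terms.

Build up convergents one term at a time:
a_0 = 50: 50/1
a_1 = 1: 51/1
a_2 = 2: 152/3
a_3 = 22: 3395/67
a_4 = 1: 3547/70

3547/70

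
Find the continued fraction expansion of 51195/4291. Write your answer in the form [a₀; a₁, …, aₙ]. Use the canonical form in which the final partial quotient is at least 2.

[11; 1, 13, 2, 4, 3, 2, 4]

⌊51195/4291⌋ = 11, remainder 3994
⌊4291/3994⌋ = 1, remainder 297
⌊3994/297⌋ = 13, remainder 133
⌊297/133⌋ = 2, remainder 31
⌊133/31⌋ = 4, remainder 9
⌊31/9⌋ = 3, remainder 4
⌊9/4⌋ = 2, remainder 1
⌊4/1⌋ = 4, remainder 0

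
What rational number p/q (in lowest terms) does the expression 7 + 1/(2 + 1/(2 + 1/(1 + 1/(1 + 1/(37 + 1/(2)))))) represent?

Start with 2.
37 + 1/(2/1) = 37 + 1/2 = 75/2
1 + 1/(75/2) = 1 + 2/75 = 77/75
1 + 1/(77/75) = 1 + 75/77 = 152/77
2 + 1/(152/77) = 2 + 77/152 = 381/152
2 + 1/(381/152) = 2 + 152/381 = 914/381
7 + 1/(914/381) = 7 + 381/914 = 6779/914

6779/914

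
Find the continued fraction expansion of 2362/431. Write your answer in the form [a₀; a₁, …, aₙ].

[5; 2, 12, 5, 1, 2]

2362 = 5·431 + 207, so a_0 = 5
431 = 2·207 + 17, so a_1 = 2
207 = 12·17 + 3, so a_2 = 12
17 = 5·3 + 2, so a_3 = 5
3 = 1·2 + 1, so a_4 = 1
2 = 2·1 + 0, so a_5 = 2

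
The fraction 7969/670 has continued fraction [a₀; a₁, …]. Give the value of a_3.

2

Apply division with remainder until the remainder is 0:
7969 ÷ 670 → quotient 11, remainder 599
670 ÷ 599 → quotient 1, remainder 71
599 ÷ 71 → quotient 8, remainder 31
71 ÷ 31 → quotient 2, remainder 9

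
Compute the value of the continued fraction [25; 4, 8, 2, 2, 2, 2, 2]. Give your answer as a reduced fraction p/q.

61239/2426

Start with 2.
2 + 1/(2/1) = 2 + 1/2 = 5/2
2 + 1/(5/2) = 2 + 2/5 = 12/5
2 + 1/(12/5) = 2 + 5/12 = 29/12
2 + 1/(29/12) = 2 + 12/29 = 70/29
8 + 1/(70/29) = 8 + 29/70 = 589/70
4 + 1/(589/70) = 4 + 70/589 = 2426/589
25 + 1/(2426/589) = 25 + 589/2426 = 61239/2426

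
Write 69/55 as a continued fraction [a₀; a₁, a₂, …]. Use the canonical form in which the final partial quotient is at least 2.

[1; 3, 1, 13]

Apply division with remainder until the remainder is 0:
⌊69/55⌋ = 1, remainder 14
⌊55/14⌋ = 3, remainder 13
⌊14/13⌋ = 1, remainder 1
⌊13/1⌋ = 13, remainder 0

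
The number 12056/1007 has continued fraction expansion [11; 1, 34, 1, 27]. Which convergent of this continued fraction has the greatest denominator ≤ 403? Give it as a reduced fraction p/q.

List convergents until the denominator exceeds the bound:
a_0 = 11: 11/1  (≤ bound)
a_1 = 1: 12/1  (≤ bound)
a_2 = 34: 419/35  (≤ bound)
a_3 = 1: 431/36  (≤ bound)
a_4 = 27: 12056/1007  (> 403, stop)

431/36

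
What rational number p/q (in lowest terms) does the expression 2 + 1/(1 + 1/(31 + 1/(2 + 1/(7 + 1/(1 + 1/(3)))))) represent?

6363/2143

Start with 3.
1 + 1/(3/1) = 1 + 1/3 = 4/3
7 + 1/(4/3) = 7 + 3/4 = 31/4
2 + 1/(31/4) = 2 + 4/31 = 66/31
31 + 1/(66/31) = 31 + 31/66 = 2077/66
1 + 1/(2077/66) = 1 + 66/2077 = 2143/2077
2 + 1/(2143/2077) = 2 + 2077/2143 = 6363/2143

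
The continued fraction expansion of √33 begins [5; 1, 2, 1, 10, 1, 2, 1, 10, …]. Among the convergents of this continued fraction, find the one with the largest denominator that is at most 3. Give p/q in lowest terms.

List convergents until the denominator exceeds the bound:
a_0 = 5: 5/1  (≤ bound)
a_1 = 1: 6/1  (≤ bound)
a_2 = 2: 17/3  (≤ bound)
a_3 = 1: 23/4  (> 3, stop)

17/3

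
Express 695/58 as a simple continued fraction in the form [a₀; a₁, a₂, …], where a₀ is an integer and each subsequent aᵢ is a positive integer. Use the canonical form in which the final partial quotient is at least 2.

Repeatedly divide and take the remainder:
695 = 11·58 + 57, so a_0 = 11
58 = 1·57 + 1, so a_1 = 1
57 = 57·1 + 0, so a_2 = 57

[11; 1, 57]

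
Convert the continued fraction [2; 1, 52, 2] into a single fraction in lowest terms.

319/107

Start with 2.
52 + 1/(2/1) = 52 + 1/2 = 105/2
1 + 1/(105/2) = 1 + 2/105 = 107/105
2 + 1/(107/105) = 2 + 105/107 = 319/107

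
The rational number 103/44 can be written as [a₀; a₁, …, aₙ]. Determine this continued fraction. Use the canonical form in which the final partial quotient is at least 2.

Run the Euclidean algorithm, recording each quotient:
⌊103/44⌋ = 2, remainder 15
⌊44/15⌋ = 2, remainder 14
⌊15/14⌋ = 1, remainder 1
⌊14/1⌋ = 14, remainder 0

[2; 2, 1, 14]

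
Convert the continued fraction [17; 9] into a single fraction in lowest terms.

154/9

Starting at the tail and folding back:
Start with 9.
17 + 1/(9/1) = 17 + 1/9 = 154/9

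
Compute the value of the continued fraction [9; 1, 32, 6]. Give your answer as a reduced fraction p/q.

Build up convergents one term at a time:
a_0 = 9: 9/1
a_1 = 1: 10/1
a_2 = 32: 329/33
a_3 = 6: 1984/199

1984/199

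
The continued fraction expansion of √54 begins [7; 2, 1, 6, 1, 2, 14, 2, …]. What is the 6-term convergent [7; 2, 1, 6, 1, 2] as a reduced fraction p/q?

485/66

a_0 = 7: 7/1
a_1 = 2: 15/2
a_2 = 1: 22/3
a_3 = 6: 147/20
a_4 = 1: 169/23
a_5 = 2: 485/66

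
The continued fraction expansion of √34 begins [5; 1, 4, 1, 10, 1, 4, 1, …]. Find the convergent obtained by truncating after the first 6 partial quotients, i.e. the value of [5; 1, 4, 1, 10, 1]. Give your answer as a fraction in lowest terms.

414/71

a_0 = 5: 5/1
a_1 = 1: 6/1
a_2 = 4: 29/5
a_3 = 1: 35/6
a_4 = 10: 379/65
a_5 = 1: 414/71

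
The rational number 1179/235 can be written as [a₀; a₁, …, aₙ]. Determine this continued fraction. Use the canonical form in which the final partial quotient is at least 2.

1179 = 5·235 + 4, so a_0 = 5
235 = 58·4 + 3, so a_1 = 58
4 = 1·3 + 1, so a_2 = 1
3 = 3·1 + 0, so a_3 = 3

[5; 58, 1, 3]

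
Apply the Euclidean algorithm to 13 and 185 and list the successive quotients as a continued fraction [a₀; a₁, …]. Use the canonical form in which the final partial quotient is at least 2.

[0; 14, 4, 3]

Run the Euclidean algorithm, recording each quotient:
⌊13/185⌋ = 0, remainder 13
⌊185/13⌋ = 14, remainder 3
⌊13/3⌋ = 4, remainder 1
⌊3/1⌋ = 3, remainder 0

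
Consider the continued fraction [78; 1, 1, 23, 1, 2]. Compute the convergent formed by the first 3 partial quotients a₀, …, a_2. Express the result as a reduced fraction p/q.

157/2

a_0 = 78: 78/1
a_1 = 1: 79/1
a_2 = 1: 157/2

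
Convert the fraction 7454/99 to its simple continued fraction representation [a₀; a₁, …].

Repeatedly divide and take the remainder:
7454 = 75·99 + 29, so a_0 = 75
99 = 3·29 + 12, so a_1 = 3
29 = 2·12 + 5, so a_2 = 2
12 = 2·5 + 2, so a_3 = 2
5 = 2·2 + 1, so a_4 = 2
2 = 2·1 + 0, so a_5 = 2

[75; 3, 2, 2, 2, 2]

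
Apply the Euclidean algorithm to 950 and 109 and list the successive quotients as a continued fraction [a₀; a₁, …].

[8; 1, 2, 1, 1, 15]

Repeatedly divide and take the remainder:
950 ÷ 109 → quotient 8, remainder 78
109 ÷ 78 → quotient 1, remainder 31
78 ÷ 31 → quotient 2, remainder 16
31 ÷ 16 → quotient 1, remainder 15
16 ÷ 15 → quotient 1, remainder 1
15 ÷ 1 → quotient 15, remainder 0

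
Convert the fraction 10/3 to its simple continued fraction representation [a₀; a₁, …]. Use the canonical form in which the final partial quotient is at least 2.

[3; 3]

Repeatedly divide and take the remainder:
10 ÷ 3 → quotient 3, remainder 1
3 ÷ 1 → quotient 3, remainder 0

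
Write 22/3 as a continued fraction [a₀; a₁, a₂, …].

Repeatedly divide and take the remainder:
22 = 7·3 + 1, so a_0 = 7
3 = 3·1 + 0, so a_1 = 3

[7; 3]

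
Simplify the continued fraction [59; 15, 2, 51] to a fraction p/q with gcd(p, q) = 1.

94267/1596

Starting at the tail and folding back:
Start with 51.
2 + 1/(51/1) = 2 + 1/51 = 103/51
15 + 1/(103/51) = 15 + 51/103 = 1596/103
59 + 1/(1596/103) = 59 + 103/1596 = 94267/1596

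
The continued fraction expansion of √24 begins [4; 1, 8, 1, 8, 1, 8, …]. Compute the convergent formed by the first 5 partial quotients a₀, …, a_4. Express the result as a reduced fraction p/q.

436/89

Work from the innermost term outward:
Start with 8.
1 + 1/(8/1) = 1 + 1/8 = 9/8
8 + 1/(9/8) = 8 + 8/9 = 80/9
1 + 1/(80/9) = 1 + 9/80 = 89/80
4 + 1/(89/80) = 4 + 80/89 = 436/89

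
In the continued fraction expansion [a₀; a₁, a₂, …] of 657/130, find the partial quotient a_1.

⌊657/130⌋ = 5, remainder 7
⌊130/7⌋ = 18, remainder 4

18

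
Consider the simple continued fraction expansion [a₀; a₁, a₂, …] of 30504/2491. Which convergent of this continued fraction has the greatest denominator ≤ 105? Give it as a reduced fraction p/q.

698/57

a_0 = 12: 12/1  (≤ bound)
a_1 = 4: 49/4  (≤ bound)
a_2 = 14: 698/57  (≤ bound)
a_3 = 4: 2841/232  (> 105, stop)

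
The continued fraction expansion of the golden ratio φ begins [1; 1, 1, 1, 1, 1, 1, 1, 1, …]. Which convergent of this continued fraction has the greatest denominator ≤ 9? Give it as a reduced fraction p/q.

13/8

a_0 = 1: 1/1  (≤ bound)
a_1 = 1: 2/1  (≤ bound)
a_2 = 1: 3/2  (≤ bound)
a_3 = 1: 5/3  (≤ bound)
a_4 = 1: 8/5  (≤ bound)
a_5 = 1: 13/8  (≤ bound)
a_6 = 1: 21/13  (> 9, stop)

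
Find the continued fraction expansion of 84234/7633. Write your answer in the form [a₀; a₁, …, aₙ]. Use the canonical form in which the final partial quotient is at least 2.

[11; 28, 6, 45]

Repeatedly divide and take the remainder:
⌊84234/7633⌋ = 11, remainder 271
⌊7633/271⌋ = 28, remainder 45
⌊271/45⌋ = 6, remainder 1
⌊45/1⌋ = 45, remainder 0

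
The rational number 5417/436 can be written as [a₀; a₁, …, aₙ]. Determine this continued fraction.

[12; 2, 2, 1, 4, 13]

Repeatedly divide and take the remainder:
5417 ÷ 436 → quotient 12, remainder 185
436 ÷ 185 → quotient 2, remainder 66
185 ÷ 66 → quotient 2, remainder 53
66 ÷ 53 → quotient 1, remainder 13
53 ÷ 13 → quotient 4, remainder 1
13 ÷ 1 → quotient 13, remainder 0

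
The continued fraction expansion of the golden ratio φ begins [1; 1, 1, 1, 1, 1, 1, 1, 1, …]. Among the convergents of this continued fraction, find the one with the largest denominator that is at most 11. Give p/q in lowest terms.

List convergents until the denominator exceeds the bound:
a_0 = 1: 1/1  (≤ bound)
a_1 = 1: 2/1  (≤ bound)
a_2 = 1: 3/2  (≤ bound)
a_3 = 1: 5/3  (≤ bound)
a_4 = 1: 8/5  (≤ bound)
a_5 = 1: 13/8  (≤ bound)
a_6 = 1: 21/13  (> 11, stop)

13/8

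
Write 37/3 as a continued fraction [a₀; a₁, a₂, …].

[12; 3]

⌊37/3⌋ = 12, remainder 1
⌊3/1⌋ = 3, remainder 0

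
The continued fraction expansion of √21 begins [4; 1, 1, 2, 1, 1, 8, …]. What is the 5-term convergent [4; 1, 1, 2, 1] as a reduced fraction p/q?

a_0 = 4: 4/1
a_1 = 1: 5/1
a_2 = 1: 9/2
a_3 = 2: 23/5
a_4 = 1: 32/7

32/7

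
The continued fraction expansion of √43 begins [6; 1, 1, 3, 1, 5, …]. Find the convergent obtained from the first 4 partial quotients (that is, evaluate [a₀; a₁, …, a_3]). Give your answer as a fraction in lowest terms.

46/7

Collapse the nested fraction from the inside out:
Start with 3.
1 + 1/(3/1) = 1 + 1/3 = 4/3
1 + 1/(4/3) = 1 + 3/4 = 7/4
6 + 1/(7/4) = 6 + 4/7 = 46/7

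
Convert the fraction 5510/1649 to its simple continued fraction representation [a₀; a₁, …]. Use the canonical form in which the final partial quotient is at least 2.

[3; 2, 1, 13, 13, 3]

Run the Euclidean algorithm, recording each quotient:
5510 ÷ 1649 → quotient 3, remainder 563
1649 ÷ 563 → quotient 2, remainder 523
563 ÷ 523 → quotient 1, remainder 40
523 ÷ 40 → quotient 13, remainder 3
40 ÷ 3 → quotient 13, remainder 1
3 ÷ 1 → quotient 3, remainder 0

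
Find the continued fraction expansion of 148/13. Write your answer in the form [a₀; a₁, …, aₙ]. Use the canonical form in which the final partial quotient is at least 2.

Repeatedly divide and take the remainder:
148 ÷ 13 → quotient 11, remainder 5
13 ÷ 5 → quotient 2, remainder 3
5 ÷ 3 → quotient 1, remainder 2
3 ÷ 2 → quotient 1, remainder 1
2 ÷ 1 → quotient 2, remainder 0

[11; 2, 1, 1, 2]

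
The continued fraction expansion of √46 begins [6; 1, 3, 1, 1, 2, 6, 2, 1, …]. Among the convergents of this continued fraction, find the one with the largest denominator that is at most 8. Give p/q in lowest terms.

34/5

List convergents until the denominator exceeds the bound:
a_0 = 6: 6/1  (≤ bound)
a_1 = 1: 7/1  (≤ bound)
a_2 = 3: 27/4  (≤ bound)
a_3 = 1: 34/5  (≤ bound)
a_4 = 1: 61/9  (> 8, stop)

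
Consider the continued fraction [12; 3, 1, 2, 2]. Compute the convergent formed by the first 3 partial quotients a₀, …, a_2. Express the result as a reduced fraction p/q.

Build up convergents one term at a time:
a_0 = 12: 12/1
a_1 = 3: 37/3
a_2 = 1: 49/4

49/4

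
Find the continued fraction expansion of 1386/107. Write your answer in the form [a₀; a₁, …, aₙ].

[12; 1, 20, 2, 2]

1386 ÷ 107 → quotient 12, remainder 102
107 ÷ 102 → quotient 1, remainder 5
102 ÷ 5 → quotient 20, remainder 2
5 ÷ 2 → quotient 2, remainder 1
2 ÷ 1 → quotient 2, remainder 0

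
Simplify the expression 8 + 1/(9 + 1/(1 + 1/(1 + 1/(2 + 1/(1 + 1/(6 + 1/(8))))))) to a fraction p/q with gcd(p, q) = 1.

Start with 8.
6 + 1/(8/1) = 6 + 1/8 = 49/8
1 + 1/(49/8) = 1 + 8/49 = 57/49
2 + 1/(57/49) = 2 + 49/57 = 163/57
1 + 1/(163/57) = 1 + 57/163 = 220/163
1 + 1/(220/163) = 1 + 163/220 = 383/220
9 + 1/(383/220) = 9 + 220/383 = 3667/383
8 + 1/(3667/383) = 8 + 383/3667 = 29719/3667

29719/3667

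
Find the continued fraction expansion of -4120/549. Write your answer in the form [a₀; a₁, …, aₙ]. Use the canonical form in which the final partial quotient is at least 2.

[-8; 2, 54, 2, 2]

-4120 ÷ 549 → quotient -8, remainder 272
549 ÷ 272 → quotient 2, remainder 5
272 ÷ 5 → quotient 54, remainder 2
5 ÷ 2 → quotient 2, remainder 1
2 ÷ 1 → quotient 2, remainder 0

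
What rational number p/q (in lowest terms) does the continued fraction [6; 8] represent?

49/8

Start with 8.
6 + 1/(8/1) = 6 + 1/8 = 49/8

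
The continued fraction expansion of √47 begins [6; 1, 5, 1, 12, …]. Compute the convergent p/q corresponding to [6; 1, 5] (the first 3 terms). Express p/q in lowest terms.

a_0 = 6: 6/1
a_1 = 1: 7/1
a_2 = 5: 41/6

41/6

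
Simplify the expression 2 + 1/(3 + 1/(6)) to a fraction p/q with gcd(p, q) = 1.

Start with 6.
3 + 1/(6/1) = 3 + 1/6 = 19/6
2 + 1/(19/6) = 2 + 6/19 = 44/19

44/19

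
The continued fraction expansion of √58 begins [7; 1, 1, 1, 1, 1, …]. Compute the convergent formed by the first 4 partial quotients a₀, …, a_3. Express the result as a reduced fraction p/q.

Compute successive convergents:
a_0 = 7: 7/1
a_1 = 1: 8/1
a_2 = 1: 15/2
a_3 = 1: 23/3

23/3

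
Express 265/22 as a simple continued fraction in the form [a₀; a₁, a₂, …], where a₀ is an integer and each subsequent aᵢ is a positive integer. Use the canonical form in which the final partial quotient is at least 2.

[12; 22]

Apply division with remainder until the remainder is 0:
265 = 12·22 + 1, so a_0 = 12
22 = 22·1 + 0, so a_1 = 22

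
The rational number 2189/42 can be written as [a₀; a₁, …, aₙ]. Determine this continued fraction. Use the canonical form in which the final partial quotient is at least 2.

2189 = 52·42 + 5, so a_0 = 52
42 = 8·5 + 2, so a_1 = 8
5 = 2·2 + 1, so a_2 = 2
2 = 2·1 + 0, so a_3 = 2

[52; 8, 2, 2]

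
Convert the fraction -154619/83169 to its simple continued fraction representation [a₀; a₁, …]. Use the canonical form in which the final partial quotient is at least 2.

-154619 = -2·83169 + 11719, so a_0 = -2
83169 = 7·11719 + 1136, so a_1 = 7
11719 = 10·1136 + 359, so a_2 = 10
1136 = 3·359 + 59, so a_3 = 3
359 = 6·59 + 5, so a_4 = 6
59 = 11·5 + 4, so a_5 = 11
5 = 1·4 + 1, so a_6 = 1
4 = 4·1 + 0, so a_7 = 4

[-2; 7, 10, 3, 6, 11, 1, 4]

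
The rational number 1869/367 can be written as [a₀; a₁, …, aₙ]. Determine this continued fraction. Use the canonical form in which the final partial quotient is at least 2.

⌊1869/367⌋ = 5, remainder 34
⌊367/34⌋ = 10, remainder 27
⌊34/27⌋ = 1, remainder 7
⌊27/7⌋ = 3, remainder 6
⌊7/6⌋ = 1, remainder 1
⌊6/1⌋ = 6, remainder 0

[5; 10, 1, 3, 1, 6]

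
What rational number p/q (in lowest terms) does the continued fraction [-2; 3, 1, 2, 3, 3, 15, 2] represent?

-6669/3856

Collapse the nested fraction from the inside out:
Start with 2.
15 + 1/(2/1) = 15 + 1/2 = 31/2
3 + 1/(31/2) = 3 + 2/31 = 95/31
3 + 1/(95/31) = 3 + 31/95 = 316/95
2 + 1/(316/95) = 2 + 95/316 = 727/316
1 + 1/(727/316) = 1 + 316/727 = 1043/727
3 + 1/(1043/727) = 3 + 727/1043 = 3856/1043
-2 + 1/(3856/1043) = -2 + 1043/3856 = -6669/3856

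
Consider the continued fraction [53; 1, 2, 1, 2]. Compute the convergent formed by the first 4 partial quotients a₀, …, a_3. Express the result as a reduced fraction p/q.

215/4

a_0 = 53: 53/1
a_1 = 1: 54/1
a_2 = 2: 161/3
a_3 = 1: 215/4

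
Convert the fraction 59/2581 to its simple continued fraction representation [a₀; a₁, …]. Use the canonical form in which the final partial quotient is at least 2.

Apply division with remainder until the remainder is 0:
59 ÷ 2581 → quotient 0, remainder 59
2581 ÷ 59 → quotient 43, remainder 44
59 ÷ 44 → quotient 1, remainder 15
44 ÷ 15 → quotient 2, remainder 14
15 ÷ 14 → quotient 1, remainder 1
14 ÷ 1 → quotient 14, remainder 0

[0; 43, 1, 2, 1, 14]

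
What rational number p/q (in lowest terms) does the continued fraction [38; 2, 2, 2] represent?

Compute successive convergents:
a_0 = 38: 38/1
a_1 = 2: 77/2
a_2 = 2: 192/5
a_3 = 2: 461/12

461/12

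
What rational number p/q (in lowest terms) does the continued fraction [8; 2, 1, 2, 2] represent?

a_0 = 8: 8/1
a_1 = 2: 17/2
a_2 = 1: 25/3
a_3 = 2: 67/8
a_4 = 2: 159/19

159/19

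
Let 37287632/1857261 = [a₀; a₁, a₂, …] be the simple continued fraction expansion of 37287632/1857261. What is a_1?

Run the Euclidean algorithm, recording each quotient:
37287632 ÷ 1857261 → quotient 20, remainder 142412
1857261 ÷ 142412 → quotient 13, remainder 5905

13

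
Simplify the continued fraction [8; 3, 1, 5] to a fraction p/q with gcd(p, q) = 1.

190/23

Work from the innermost term outward:
Start with 5.
1 + 1/(5/1) = 1 + 1/5 = 6/5
3 + 1/(6/5) = 3 + 5/6 = 23/6
8 + 1/(23/6) = 8 + 6/23 = 190/23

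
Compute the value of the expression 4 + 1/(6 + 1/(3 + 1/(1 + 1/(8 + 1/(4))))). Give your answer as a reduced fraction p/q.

Build up convergents one term at a time:
a_0 = 4: 4/1
a_1 = 6: 25/6
a_2 = 3: 79/19
a_3 = 1: 104/25
a_4 = 8: 911/219
a_5 = 4: 3748/901

3748/901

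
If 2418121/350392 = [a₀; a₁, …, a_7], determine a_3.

2418121 ÷ 350392 → quotient 6, remainder 315769
350392 ÷ 315769 → quotient 1, remainder 34623
315769 ÷ 34623 → quotient 9, remainder 4162
34623 ÷ 4162 → quotient 8, remainder 1327

8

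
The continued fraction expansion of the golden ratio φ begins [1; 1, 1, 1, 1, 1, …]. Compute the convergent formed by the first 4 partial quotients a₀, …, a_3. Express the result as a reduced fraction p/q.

5/3

Start with 1.
1 + 1/(1/1) = 1 + 1/1 = 2/1
1 + 1/(2/1) = 1 + 1/2 = 3/2
1 + 1/(3/2) = 1 + 2/3 = 5/3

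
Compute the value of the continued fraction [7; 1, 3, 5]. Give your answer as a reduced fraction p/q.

Compute successive convergents:
a_0 = 7: 7/1
a_1 = 1: 8/1
a_2 = 3: 31/4
a_3 = 5: 163/21

163/21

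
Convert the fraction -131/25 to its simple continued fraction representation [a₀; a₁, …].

-131 = -6·25 + 19, so a_0 = -6
25 = 1·19 + 6, so a_1 = 1
19 = 3·6 + 1, so a_2 = 3
6 = 6·1 + 0, so a_3 = 6

[-6; 1, 3, 6]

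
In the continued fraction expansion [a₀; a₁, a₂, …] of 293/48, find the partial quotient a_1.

9

⌊293/48⌋ = 6, remainder 5
⌊48/5⌋ = 9, remainder 3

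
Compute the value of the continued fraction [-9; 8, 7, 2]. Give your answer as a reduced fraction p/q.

-1083/122

Use the convergent recurrence hₖ = aₖ·hₖ₋₁ + hₖ₋₂ (and likewise for the denominators kₖ):
a_0 = -9: -9/1
a_1 = 8: -71/8
a_2 = 7: -506/57
a_3 = 2: -1083/122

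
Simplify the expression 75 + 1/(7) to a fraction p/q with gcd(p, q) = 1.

526/7

Collapse the nested fraction from the inside out:
Start with 7.
75 + 1/(7/1) = 75 + 1/7 = 526/7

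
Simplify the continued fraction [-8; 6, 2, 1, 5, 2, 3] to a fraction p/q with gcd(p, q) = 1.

a_0 = -8: -8/1
a_1 = 6: -47/6
a_2 = 2: -102/13
a_3 = 1: -149/19
a_4 = 5: -847/108
a_5 = 2: -1843/235
a_6 = 3: -6376/813

-6376/813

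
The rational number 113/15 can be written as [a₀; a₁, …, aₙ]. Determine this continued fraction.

[7; 1, 1, 7]

113 ÷ 15 → quotient 7, remainder 8
15 ÷ 8 → quotient 1, remainder 7
8 ÷ 7 → quotient 1, remainder 1
7 ÷ 1 → quotient 7, remainder 0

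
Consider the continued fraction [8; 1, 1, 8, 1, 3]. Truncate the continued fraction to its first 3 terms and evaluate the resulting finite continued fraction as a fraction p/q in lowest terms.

17/2

Build up convergents one term at a time:
a_0 = 8: 8/1
a_1 = 1: 9/1
a_2 = 1: 17/2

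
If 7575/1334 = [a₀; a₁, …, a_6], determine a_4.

7

Repeatedly divide and take the remainder:
7575 ÷ 1334 → quotient 5, remainder 905
1334 ÷ 905 → quotient 1, remainder 429
905 ÷ 429 → quotient 2, remainder 47
429 ÷ 47 → quotient 9, remainder 6
47 ÷ 6 → quotient 7, remainder 5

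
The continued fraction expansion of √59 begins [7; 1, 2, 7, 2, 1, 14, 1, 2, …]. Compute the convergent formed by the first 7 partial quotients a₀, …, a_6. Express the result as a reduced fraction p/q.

Compute successive convergents:
a_0 = 7: 7/1
a_1 = 1: 8/1
a_2 = 2: 23/3
a_3 = 7: 169/22
a_4 = 2: 361/47
a_5 = 1: 530/69
a_6 = 14: 7781/1013

7781/1013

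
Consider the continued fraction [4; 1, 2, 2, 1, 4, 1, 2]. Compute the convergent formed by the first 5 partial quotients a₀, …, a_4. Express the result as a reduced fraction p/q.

47/10

a_0 = 4: 4/1
a_1 = 1: 5/1
a_2 = 2: 14/3
a_3 = 2: 33/7
a_4 = 1: 47/10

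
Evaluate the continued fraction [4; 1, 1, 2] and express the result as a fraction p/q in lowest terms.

Starting at the tail and folding back:
Start with 2.
1 + 1/(2/1) = 1 + 1/2 = 3/2
1 + 1/(3/2) = 1 + 2/3 = 5/3
4 + 1/(5/3) = 4 + 3/5 = 23/5

23/5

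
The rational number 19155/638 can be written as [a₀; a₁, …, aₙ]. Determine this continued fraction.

⌊19155/638⌋ = 30, remainder 15
⌊638/15⌋ = 42, remainder 8
⌊15/8⌋ = 1, remainder 7
⌊8/7⌋ = 1, remainder 1
⌊7/1⌋ = 7, remainder 0

[30; 42, 1, 1, 7]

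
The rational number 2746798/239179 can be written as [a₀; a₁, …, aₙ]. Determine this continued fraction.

[11; 2, 15, 2, 2, 53, 3, 9]

Repeatedly divide and take the remainder:
2746798 = 11·239179 + 115829, so a_0 = 11
239179 = 2·115829 + 7521, so a_1 = 2
115829 = 15·7521 + 3014, so a_2 = 15
7521 = 2·3014 + 1493, so a_3 = 2
3014 = 2·1493 + 28, so a_4 = 2
1493 = 53·28 + 9, so a_5 = 53
28 = 3·9 + 1, so a_6 = 3
9 = 9·1 + 0, so a_7 = 9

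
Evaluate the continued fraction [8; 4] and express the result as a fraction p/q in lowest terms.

a_0 = 8: 8/1
a_1 = 4: 33/4

33/4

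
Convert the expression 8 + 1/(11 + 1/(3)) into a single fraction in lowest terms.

275/34

Collapse the nested fraction from the inside out:
Start with 3.
11 + 1/(3/1) = 11 + 1/3 = 34/3
8 + 1/(34/3) = 8 + 3/34 = 275/34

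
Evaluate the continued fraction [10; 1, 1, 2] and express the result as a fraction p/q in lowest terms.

Build up convergents one term at a time:
a_0 = 10: 10/1
a_1 = 1: 11/1
a_2 = 1: 21/2
a_3 = 2: 53/5

53/5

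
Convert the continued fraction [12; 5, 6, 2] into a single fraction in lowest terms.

817/67

Collapse the nested fraction from the inside out:
Start with 2.
6 + 1/(2/1) = 6 + 1/2 = 13/2
5 + 1/(13/2) = 5 + 2/13 = 67/13
12 + 1/(67/13) = 12 + 13/67 = 817/67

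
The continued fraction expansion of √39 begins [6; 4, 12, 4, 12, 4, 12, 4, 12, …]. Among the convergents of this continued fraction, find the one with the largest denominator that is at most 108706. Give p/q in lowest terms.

a_0 = 6: 6/1  (≤ bound)
a_1 = 4: 25/4  (≤ bound)
a_2 = 12: 306/49  (≤ bound)
a_3 = 4: 1249/200  (≤ bound)
a_4 = 12: 15294/2449  (≤ bound)
a_5 = 4: 62425/9996  (≤ bound)
a_6 = 12: 764394/122401  (> 108706, stop)

62425/9996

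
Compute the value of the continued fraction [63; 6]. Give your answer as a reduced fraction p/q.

Starting at the tail and folding back:
Start with 6.
63 + 1/(6/1) = 63 + 1/6 = 379/6

379/6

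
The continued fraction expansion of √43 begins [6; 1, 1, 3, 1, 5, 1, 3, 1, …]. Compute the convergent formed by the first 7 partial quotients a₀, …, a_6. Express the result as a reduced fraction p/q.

400/61

a_0 = 6: 6/1
a_1 = 1: 7/1
a_2 = 1: 13/2
a_3 = 3: 46/7
a_4 = 1: 59/9
a_5 = 5: 341/52
a_6 = 1: 400/61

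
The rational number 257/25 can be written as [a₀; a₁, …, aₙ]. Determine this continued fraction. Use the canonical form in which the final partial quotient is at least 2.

[10; 3, 1, 1, 3]

257 = 10·25 + 7, so a_0 = 10
25 = 3·7 + 4, so a_1 = 3
7 = 1·4 + 3, so a_2 = 1
4 = 1·3 + 1, so a_3 = 1
3 = 3·1 + 0, so a_4 = 3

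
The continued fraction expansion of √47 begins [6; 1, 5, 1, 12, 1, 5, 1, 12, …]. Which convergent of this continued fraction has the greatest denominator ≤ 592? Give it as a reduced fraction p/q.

List convergents until the denominator exceeds the bound:
a_0 = 6: 6/1  (≤ bound)
a_1 = 1: 7/1  (≤ bound)
a_2 = 5: 41/6  (≤ bound)
a_3 = 1: 48/7  (≤ bound)
a_4 = 12: 617/90  (≤ bound)
a_5 = 1: 665/97  (≤ bound)
a_6 = 5: 3942/575  (≤ bound)
a_7 = 1: 4607/672  (> 592, stop)

3942/575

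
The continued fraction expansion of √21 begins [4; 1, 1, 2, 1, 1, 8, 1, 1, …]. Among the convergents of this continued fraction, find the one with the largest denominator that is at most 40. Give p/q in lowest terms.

55/12

List convergents until the denominator exceeds the bound:
a_0 = 4: 4/1  (≤ bound)
a_1 = 1: 5/1  (≤ bound)
a_2 = 1: 9/2  (≤ bound)
a_3 = 2: 23/5  (≤ bound)
a_4 = 1: 32/7  (≤ bound)
a_5 = 1: 55/12  (≤ bound)
a_6 = 8: 472/103  (> 40, stop)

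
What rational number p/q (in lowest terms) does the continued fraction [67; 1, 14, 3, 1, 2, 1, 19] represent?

a_0 = 67: 67/1
a_1 = 1: 68/1
a_2 = 14: 1019/15
a_3 = 3: 3125/46
a_4 = 1: 4144/61
a_5 = 2: 11413/168
a_6 = 1: 15557/229
a_7 = 19: 306996/4519

306996/4519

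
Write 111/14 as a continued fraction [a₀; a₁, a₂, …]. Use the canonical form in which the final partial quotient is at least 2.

[7; 1, 13]

111 ÷ 14 → quotient 7, remainder 13
14 ÷ 13 → quotient 1, remainder 1
13 ÷ 1 → quotient 13, remainder 0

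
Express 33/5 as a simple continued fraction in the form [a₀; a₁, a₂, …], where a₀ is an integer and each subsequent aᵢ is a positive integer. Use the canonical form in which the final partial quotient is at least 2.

[6; 1, 1, 2]

33 ÷ 5 → quotient 6, remainder 3
5 ÷ 3 → quotient 1, remainder 2
3 ÷ 2 → quotient 1, remainder 1
2 ÷ 1 → quotient 2, remainder 0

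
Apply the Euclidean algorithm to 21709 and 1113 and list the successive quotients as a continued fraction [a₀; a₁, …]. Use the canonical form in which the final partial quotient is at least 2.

[19; 1, 1, 50, 11]

21709 = 19·1113 + 562, so a_0 = 19
1113 = 1·562 + 551, so a_1 = 1
562 = 1·551 + 11, so a_2 = 1
551 = 50·11 + 1, so a_3 = 50
11 = 11·1 + 0, so a_4 = 11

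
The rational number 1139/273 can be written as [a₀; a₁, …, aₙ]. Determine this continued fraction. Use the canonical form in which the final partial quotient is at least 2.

Apply division with remainder until the remainder is 0:
1139 = 4·273 + 47, so a_0 = 4
273 = 5·47 + 38, so a_1 = 5
47 = 1·38 + 9, so a_2 = 1
38 = 4·9 + 2, so a_3 = 4
9 = 4·2 + 1, so a_4 = 4
2 = 2·1 + 0, so a_5 = 2

[4; 5, 1, 4, 4, 2]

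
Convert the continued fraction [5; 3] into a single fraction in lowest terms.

16/3

a_0 = 5: 5/1
a_1 = 3: 16/3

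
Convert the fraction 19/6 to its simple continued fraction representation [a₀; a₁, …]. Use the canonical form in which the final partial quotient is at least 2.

[3; 6]

19 = 3·6 + 1, so a_0 = 3
6 = 6·1 + 0, so a_1 = 6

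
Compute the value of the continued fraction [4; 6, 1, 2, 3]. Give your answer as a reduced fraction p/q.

a_0 = 4: 4/1
a_1 = 6: 25/6
a_2 = 1: 29/7
a_3 = 2: 83/20
a_4 = 3: 278/67

278/67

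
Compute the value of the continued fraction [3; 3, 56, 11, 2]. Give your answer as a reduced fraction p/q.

a_0 = 3: 3/1
a_1 = 3: 10/3
a_2 = 56: 563/169
a_3 = 11: 6203/1862
a_4 = 2: 12969/3893

12969/3893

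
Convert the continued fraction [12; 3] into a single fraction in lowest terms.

37/3

Compute successive convergents:
a_0 = 12: 12/1
a_1 = 3: 37/3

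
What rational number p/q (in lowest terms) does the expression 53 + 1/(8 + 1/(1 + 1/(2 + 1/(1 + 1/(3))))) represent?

6958/131

Work from the innermost term outward:
Start with 3.
1 + 1/(3/1) = 1 + 1/3 = 4/3
2 + 1/(4/3) = 2 + 3/4 = 11/4
1 + 1/(11/4) = 1 + 4/11 = 15/11
8 + 1/(15/11) = 8 + 11/15 = 131/15
53 + 1/(131/15) = 53 + 15/131 = 6958/131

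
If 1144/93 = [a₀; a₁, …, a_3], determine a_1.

1144 = 12·93 + 28, so a_0 = 12
93 = 3·28 + 9, so a_1 = 3

3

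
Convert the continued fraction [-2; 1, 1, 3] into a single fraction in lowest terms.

-10/7

a_0 = -2: -2/1
a_1 = 1: -1/1
a_2 = 1: -3/2
a_3 = 3: -10/7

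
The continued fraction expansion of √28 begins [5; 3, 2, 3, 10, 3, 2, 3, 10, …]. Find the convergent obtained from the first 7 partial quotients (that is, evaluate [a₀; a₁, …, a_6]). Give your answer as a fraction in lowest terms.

9403/1777

Compute successive convergents:
a_0 = 5: 5/1
a_1 = 3: 16/3
a_2 = 2: 37/7
a_3 = 3: 127/24
a_4 = 10: 1307/247
a_5 = 3: 4048/765
a_6 = 2: 9403/1777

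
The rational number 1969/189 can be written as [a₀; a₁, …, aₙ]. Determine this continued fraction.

[10; 2, 2, 1, 1, 4, 1, 2]

⌊1969/189⌋ = 10, remainder 79
⌊189/79⌋ = 2, remainder 31
⌊79/31⌋ = 2, remainder 17
⌊31/17⌋ = 1, remainder 14
⌊17/14⌋ = 1, remainder 3
⌊14/3⌋ = 4, remainder 2
⌊3/2⌋ = 1, remainder 1
⌊2/1⌋ = 2, remainder 0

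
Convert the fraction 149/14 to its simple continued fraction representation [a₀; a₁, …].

[10; 1, 1, 1, 4]

Repeatedly divide and take the remainder:
149 ÷ 14 → quotient 10, remainder 9
14 ÷ 9 → quotient 1, remainder 5
9 ÷ 5 → quotient 1, remainder 4
5 ÷ 4 → quotient 1, remainder 1
4 ÷ 1 → quotient 4, remainder 0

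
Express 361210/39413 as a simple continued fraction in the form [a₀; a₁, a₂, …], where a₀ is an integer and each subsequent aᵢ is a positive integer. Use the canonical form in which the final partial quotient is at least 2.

[9; 6, 14, 3, 1, 2, 3, 12]

⌊361210/39413⌋ = 9, remainder 6493
⌊39413/6493⌋ = 6, remainder 455
⌊6493/455⌋ = 14, remainder 123
⌊455/123⌋ = 3, remainder 86
⌊123/86⌋ = 1, remainder 37
⌊86/37⌋ = 2, remainder 12
⌊37/12⌋ = 3, remainder 1
⌊12/1⌋ = 12, remainder 0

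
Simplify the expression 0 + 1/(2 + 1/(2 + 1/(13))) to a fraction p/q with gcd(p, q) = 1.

27/67

Start with 13.
2 + 1/(13/1) = 2 + 1/13 = 27/13
2 + 1/(27/13) = 2 + 13/27 = 67/27
0 + 1/(67/27) = 0 + 27/67 = 27/67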